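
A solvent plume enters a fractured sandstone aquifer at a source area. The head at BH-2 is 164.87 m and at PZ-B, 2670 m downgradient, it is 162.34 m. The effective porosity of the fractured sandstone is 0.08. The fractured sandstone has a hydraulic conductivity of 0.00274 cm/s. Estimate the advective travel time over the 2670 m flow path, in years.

Convert K: 0.00274 cm/s × 864 = 2.367 m/day.
Hydraulic gradient i = (164.87 − 162.34) / 2670 = 2.53 / 2670 = 0.0009476.
Darcy flux q = K · i = 2.367 × 0.0009476 = 0.002243 m/day.
Seepage velocity v = q / n_e = 0.002243 / 0.08 = 0.02804 m/day.
Travel time t = L / v = 2670 / 0.02804 = 95220 days = 260.7 years.

261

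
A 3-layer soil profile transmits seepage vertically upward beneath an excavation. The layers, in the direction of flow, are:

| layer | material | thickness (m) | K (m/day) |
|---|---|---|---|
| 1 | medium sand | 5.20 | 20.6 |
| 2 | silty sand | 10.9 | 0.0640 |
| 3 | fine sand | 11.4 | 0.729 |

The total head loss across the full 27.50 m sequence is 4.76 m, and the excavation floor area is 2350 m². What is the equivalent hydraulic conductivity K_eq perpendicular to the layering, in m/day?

Flow is perpendicular to layering, so the layers act in series and the equivalent K is the thickness-weighted harmonic mean.
Total thickness L = 5.20 + 10.9 + 11.4 = 27.50 m.
Σ(b_i/K_i) = 5.20/20.6 + 10.9/0.0640 + 11.4/0.729 = 186.2 d.
K_eq = L / Σ(b_i/K_i) = 27.50 / 186.2 = 0.1477 m/day.

0.148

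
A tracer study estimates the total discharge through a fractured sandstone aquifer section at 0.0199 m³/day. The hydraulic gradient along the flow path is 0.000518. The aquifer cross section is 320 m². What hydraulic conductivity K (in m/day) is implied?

0.120

Hydraulic gradient i = 0.000518.
From Q = K·A·i, K = Q / (A·i) = 0.0199 / (320.0 × 0.0005180) = 0.1201 m/day.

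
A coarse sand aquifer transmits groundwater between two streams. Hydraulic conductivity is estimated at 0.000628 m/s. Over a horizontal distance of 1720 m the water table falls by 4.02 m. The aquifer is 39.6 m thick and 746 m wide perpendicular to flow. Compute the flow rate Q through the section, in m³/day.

Convert K: 0.000628 m/s × 86400 = 54.26 m/day.
Cross-sectional area A = 746 × 39.6 = 29542 m².
Hydraulic gradient i = Δh / L = 4.02 / 1720 = 0.002337.
Darcy's law: Q = K · A · i = 54.26 × 29542 × 0.002337 = 3746 m³/day.

3750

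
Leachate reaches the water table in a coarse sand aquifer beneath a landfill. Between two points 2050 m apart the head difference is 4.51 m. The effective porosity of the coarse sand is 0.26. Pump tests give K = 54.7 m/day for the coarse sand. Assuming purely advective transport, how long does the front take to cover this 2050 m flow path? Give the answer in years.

Hydraulic gradient i = Δh / L = 4.51 / 2050 = 0.002200.
Darcy flux q = K · i = 54.70 × 0.002200 = 0.1203 m/day.
Seepage velocity v = q / n_e = 0.1203 / 0.26 = 0.4628 m/day.
Travel time t = L / v = 2050 / 0.4628 = 4429 days = 12.13 years.

12.1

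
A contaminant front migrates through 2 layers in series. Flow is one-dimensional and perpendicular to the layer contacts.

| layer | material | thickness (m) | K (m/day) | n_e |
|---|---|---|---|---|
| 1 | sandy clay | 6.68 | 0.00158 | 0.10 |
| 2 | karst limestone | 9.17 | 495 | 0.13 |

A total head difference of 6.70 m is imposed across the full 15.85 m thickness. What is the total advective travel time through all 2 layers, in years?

With flow normal to the layers, continuity requires the same specific discharge q through every layer.
Σ(b_i/K_i) = 6.68/0.00158 + 9.17/495 = 4228 d.
q = Δh / Σ(b_i/K_i) = 6.70 / 4228 = 0.001585 m/day.
In each layer the seepage velocity is v_i = q/n_i, so the layer transit time is t_i = b_i·n_i / q:
  layer 1 (sandy clay): t_1 = 6.68 × 0.10 / 0.001585 = 421.5 d
  layer 2 (karst limestone): t_2 = 9.17 × 0.13 / 0.001585 = 752.2 d
Total t = Σ t_i = 1174 days = 3.214 years.

3.21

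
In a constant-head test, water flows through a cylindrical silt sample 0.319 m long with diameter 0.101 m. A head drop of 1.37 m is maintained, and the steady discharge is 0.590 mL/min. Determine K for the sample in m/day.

0.0247

Cross-sectional area A = π·(d/2)² = π × (0.101/2)² = 0.008012 m².
Convert discharge: 0.590 mL/min = 9.833e-09 m³/s.
Darcy's law rearranged: K = Q·L / (A·Δh) = 9.833e-09 × 0.319 / (0.008012 × 1.37) = 2.858e-07 m/s = 0.02469 m/day.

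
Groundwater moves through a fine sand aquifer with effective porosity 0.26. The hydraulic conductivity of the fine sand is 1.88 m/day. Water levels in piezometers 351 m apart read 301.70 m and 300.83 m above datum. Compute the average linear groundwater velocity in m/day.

0.0179

Hydraulic gradient i = (301.70 − 300.83) / 351 = 0.87 / 351 = 0.002479.
Darcy flux q = K · i = 1.880 × 0.002479 = 0.004660 m/day.
Seepage velocity v = q / n_e = 0.004660 / 0.26 = 0.01792 m/day.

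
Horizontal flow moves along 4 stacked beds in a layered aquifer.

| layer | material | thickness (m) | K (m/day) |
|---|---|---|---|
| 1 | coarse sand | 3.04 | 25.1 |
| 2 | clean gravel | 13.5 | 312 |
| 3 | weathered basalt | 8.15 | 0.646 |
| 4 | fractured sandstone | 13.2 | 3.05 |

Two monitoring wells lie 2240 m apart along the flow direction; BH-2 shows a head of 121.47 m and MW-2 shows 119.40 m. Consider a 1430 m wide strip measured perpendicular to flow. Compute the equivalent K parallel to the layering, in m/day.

114

Flow is parallel to layering, so each bed carries its own Darcy discharge and the transmissivities add.
Σ(K_i·b_i) = 25.1×3.04 + 312×13.5 + 0.646×8.15 + 3.05×13.2 = 4334 m²/day.
Total thickness b = 37.89 m, so K_eq = Σ(K_i·b_i)/b = 114.4 m/day.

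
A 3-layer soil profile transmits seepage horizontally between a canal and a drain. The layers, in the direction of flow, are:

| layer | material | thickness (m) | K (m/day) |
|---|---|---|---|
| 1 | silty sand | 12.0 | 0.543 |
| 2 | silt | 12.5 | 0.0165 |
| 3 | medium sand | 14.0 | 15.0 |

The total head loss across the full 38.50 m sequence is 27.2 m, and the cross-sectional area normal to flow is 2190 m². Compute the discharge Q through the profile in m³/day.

76.3

Flow is perpendicular to layering, so the layers act in series and the equivalent K is the thickness-weighted harmonic mean.
Total thickness L = 12.0 + 12.5 + 14.0 = 38.50 m.
Σ(b_i/K_i) = 12.0/0.543 + 12.5/0.0165 + 14.0/15.0 = 780.6 d.
K_eq = L / Σ(b_i/K_i) = 38.50 / 780.6 = 0.04932 m/day.
Q = K_eq · A · (Δh/L) = 0.04932 × 2190 × (27.2/38.50) = 76.31 m³/day.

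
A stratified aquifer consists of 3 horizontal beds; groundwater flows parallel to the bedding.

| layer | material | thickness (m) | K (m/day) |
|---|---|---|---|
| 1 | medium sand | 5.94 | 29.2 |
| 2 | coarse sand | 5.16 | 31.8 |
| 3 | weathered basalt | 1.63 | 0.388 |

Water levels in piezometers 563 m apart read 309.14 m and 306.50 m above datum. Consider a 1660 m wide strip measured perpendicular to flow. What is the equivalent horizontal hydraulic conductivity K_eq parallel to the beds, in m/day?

Flow is parallel to layering, so each bed carries its own Darcy discharge and the transmissivities add.
Σ(K_i·b_i) = 29.2×5.94 + 31.8×5.16 + 0.388×1.63 = 338.2 m²/day.
Total thickness b = 12.73 m, so K_eq = Σ(K_i·b_i)/b = 26.56 m/day.

26.6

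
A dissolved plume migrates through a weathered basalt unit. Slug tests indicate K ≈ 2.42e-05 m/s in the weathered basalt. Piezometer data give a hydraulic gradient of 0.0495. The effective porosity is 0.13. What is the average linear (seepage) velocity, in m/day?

Convert K: 2.42e-05 m/s × 86400 = 2.091 m/day.
Hydraulic gradient i = 0.0495.
Darcy flux q = K · i = 2.091 × 0.04950 = 0.1035 m/day.
Seepage velocity v = q / n_e = 0.1035 / 0.13 = 0.7961 m/day.

0.796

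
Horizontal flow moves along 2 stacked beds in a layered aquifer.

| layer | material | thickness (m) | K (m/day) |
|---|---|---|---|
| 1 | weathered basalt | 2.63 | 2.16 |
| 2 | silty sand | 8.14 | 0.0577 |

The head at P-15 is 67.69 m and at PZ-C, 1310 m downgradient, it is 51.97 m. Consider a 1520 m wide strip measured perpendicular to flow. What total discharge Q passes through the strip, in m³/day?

Flow is parallel to layering, so each bed carries its own Darcy discharge and the transmissivities add.
Σ(K_i·b_i) = 2.16×2.63 + 0.0577×8.14 = 6.150 m²/day.
Hydraulic gradient i = (67.69 − 51.97) / 1310 = 15.72 / 1310 = 0.01200.
Q = Σ(K_i·b_i) · W · i = 6.150 × 1520 × 0.01200 = 112.2 m³/day.

112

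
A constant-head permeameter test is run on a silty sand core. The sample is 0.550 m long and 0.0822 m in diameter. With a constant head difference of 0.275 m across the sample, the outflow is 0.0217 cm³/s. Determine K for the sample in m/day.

Cross-sectional area A = π·(d/2)² = π × (0.0822/2)² = 0.005307 m².
Convert discharge: 0.0217 cm³/s = 2.170e-08 m³/s.
Darcy's law rearranged: K = Q·L / (A·Δh) = 2.170e-08 × 0.550 / (0.005307 × 0.275) = 8.178e-06 m/s = 0.7066 m/day.

0.707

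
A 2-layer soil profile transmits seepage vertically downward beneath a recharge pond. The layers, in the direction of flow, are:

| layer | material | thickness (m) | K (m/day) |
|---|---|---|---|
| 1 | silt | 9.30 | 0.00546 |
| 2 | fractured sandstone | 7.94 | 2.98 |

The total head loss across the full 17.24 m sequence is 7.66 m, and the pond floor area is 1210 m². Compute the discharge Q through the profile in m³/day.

Flow is perpendicular to layering, so the layers act in series and the equivalent K is the thickness-weighted harmonic mean.
Total thickness L = 9.30 + 7.94 = 17.24 m.
Σ(b_i/K_i) = 9.30/0.00546 + 7.94/2.98 = 1706 d.
K_eq = L / Σ(b_i/K_i) = 17.24 / 1706 = 0.01011 m/day.
Q = K_eq · A · (Δh/L) = 0.01011 × 1210 × (7.66/17.24) = 5.433 m³/day.

5.43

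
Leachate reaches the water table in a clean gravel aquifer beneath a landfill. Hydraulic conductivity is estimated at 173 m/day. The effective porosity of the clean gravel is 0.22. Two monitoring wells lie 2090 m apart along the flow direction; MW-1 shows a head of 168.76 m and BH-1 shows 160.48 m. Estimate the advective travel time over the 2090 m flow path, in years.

1.84

Hydraulic gradient i = (168.76 − 160.48) / 2090 = 8.28 / 2090 = 0.003962.
Darcy flux q = K · i = 173.0 × 0.003962 = 0.6854 m/day.
Seepage velocity v = q / n_e = 0.6854 / 0.22 = 3.115 m/day.
Travel time t = L / v = 2090 / 3.115 = 670.9 days = 1.837 years.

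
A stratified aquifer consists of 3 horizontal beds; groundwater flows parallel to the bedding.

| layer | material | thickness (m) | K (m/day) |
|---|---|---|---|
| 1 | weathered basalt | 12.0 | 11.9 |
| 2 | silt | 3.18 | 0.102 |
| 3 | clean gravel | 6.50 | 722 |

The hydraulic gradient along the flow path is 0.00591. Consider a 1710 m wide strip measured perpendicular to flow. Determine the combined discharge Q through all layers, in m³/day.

48900

Flow is parallel to layering, so each bed carries its own Darcy discharge and the transmissivities add.
Σ(K_i·b_i) = 11.9×12.0 + 0.102×3.18 + 722×6.50 = 4836 m²/day.
Hydraulic gradient i = 0.00591.
Q = Σ(K_i·b_i) · W · i = 4836 × 1710 × 0.005910 = 48874 m³/day.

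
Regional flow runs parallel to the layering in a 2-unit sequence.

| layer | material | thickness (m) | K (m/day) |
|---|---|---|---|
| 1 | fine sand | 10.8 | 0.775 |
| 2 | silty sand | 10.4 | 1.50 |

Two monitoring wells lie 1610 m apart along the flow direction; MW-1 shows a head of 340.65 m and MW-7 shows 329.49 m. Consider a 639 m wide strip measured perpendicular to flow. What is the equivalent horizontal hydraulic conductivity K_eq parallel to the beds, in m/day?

1.13

Flow is parallel to layering, so each bed carries its own Darcy discharge and the transmissivities add.
Σ(K_i·b_i) = 0.775×10.8 + 1.50×10.4 = 23.97 m²/day.
Total thickness b = 21.20 m, so K_eq = Σ(K_i·b_i)/b = 1.131 m/day.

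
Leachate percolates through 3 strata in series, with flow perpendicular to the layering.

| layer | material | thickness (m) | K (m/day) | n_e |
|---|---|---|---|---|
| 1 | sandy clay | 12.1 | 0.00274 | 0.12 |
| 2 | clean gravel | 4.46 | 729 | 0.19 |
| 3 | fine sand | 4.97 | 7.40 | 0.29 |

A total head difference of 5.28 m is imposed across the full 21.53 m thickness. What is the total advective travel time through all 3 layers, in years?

With flow normal to the layers, continuity requires the same specific discharge q through every layer.
Σ(b_i/K_i) = 12.1/0.00274 + 4.46/729 + 4.97/7.40 = 4417 d.
q = Δh / Σ(b_i/K_i) = 5.28 / 4417 = 0.001195 m/day.
In each layer the seepage velocity is v_i = q/n_i, so the layer transit time is t_i = b_i·n_i / q:
  layer 1 (sandy clay): t_1 = 12.1 × 0.12 / 0.001195 = 1215 d
  layer 2 (clean gravel): t_2 = 4.46 × 0.19 / 0.001195 = 708.9 d
  layer 3 (fine sand): t_3 = 4.97 × 0.29 / 0.001195 = 1206 d
Total t = Σ t_i = 3129 days = 8.567 years.

8.57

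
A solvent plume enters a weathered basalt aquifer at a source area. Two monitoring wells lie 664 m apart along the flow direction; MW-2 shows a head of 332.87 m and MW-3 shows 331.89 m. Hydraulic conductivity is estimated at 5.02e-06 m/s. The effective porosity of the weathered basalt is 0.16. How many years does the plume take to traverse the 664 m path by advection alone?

Convert K: 5.02e-06 m/s × 86400 = 0.4337 m/day.
Hydraulic gradient i = (332.87 − 331.89) / 664 = 0.98 / 664 = 0.001476.
Darcy flux q = K · i = 0.4337 × 0.001476 = 0.0006401 m/day.
Seepage velocity v = q / n_e = 0.0006401 / 0.16 = 0.004001 m/day.
Travel time t = L / v = 664 / 0.004001 = 1.660e+05 days = 454.4 years.

454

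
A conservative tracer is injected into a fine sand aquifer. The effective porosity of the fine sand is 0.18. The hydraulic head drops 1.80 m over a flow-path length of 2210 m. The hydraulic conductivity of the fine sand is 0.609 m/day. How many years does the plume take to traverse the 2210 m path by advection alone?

2200

Hydraulic gradient i = Δh / L = 1.80 / 2210 = 0.0008145.
Darcy flux q = K · i = 0.6090 × 0.0008145 = 0.0004960 m/day.
Seepage velocity v = q / n_e = 0.0004960 / 0.18 = 0.002756 m/day.
Travel time t = L / v = 2210 / 0.002756 = 8.020e+05 days = 2196 years.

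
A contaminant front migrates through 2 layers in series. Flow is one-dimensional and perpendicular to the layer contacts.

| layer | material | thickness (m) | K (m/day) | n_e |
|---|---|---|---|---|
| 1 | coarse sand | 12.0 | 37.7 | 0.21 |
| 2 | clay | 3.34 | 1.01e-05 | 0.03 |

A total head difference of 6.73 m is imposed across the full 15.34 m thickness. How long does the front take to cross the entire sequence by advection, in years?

352

With flow normal to the layers, continuity requires the same specific discharge q through every layer.
Σ(b_i/K_i) = 12.0/37.7 + 3.34/1.01e-05 = 3.307e+05 d.
q = Δh / Σ(b_i/K_i) = 6.73 / 3.307e+05 = 2.035e-05 m/day.
In each layer the seepage velocity is v_i = q/n_i, so the layer transit time is t_i = b_i·n_i / q:
  layer 1 (coarse sand): t_1 = 12.0 × 0.21 / 2.035e-05 = 1.238e+05 d
  layer 2 (clay): t_2 = 3.34 × 0.03 / 2.035e-05 = 4924 d
Total t = Σ t_i = 1.287e+05 days = 352.5 years.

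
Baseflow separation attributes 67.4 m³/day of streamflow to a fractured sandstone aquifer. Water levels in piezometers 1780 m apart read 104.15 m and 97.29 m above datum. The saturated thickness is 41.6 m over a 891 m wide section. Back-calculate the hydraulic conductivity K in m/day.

0.472

Cross-sectional area A = 891 × 41.6 = 37066 m².
Hydraulic gradient i = (104.15 − 97.29) / 1780 = 6.86 / 1780 = 0.003854.
From Q = K·A·i, K = Q / (A·i) = 67.4 / (37066 × 0.003854) = 0.4718 m/day.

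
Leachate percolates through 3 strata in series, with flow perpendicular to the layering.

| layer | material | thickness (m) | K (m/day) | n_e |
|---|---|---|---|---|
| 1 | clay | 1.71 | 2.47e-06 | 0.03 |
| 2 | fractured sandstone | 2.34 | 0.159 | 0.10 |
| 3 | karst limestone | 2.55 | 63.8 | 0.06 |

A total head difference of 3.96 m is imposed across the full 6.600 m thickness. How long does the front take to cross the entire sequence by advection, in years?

With flow normal to the layers, continuity requires the same specific discharge q through every layer.
Σ(b_i/K_i) = 1.71/2.47e-06 + 2.34/0.159 + 2.55/63.8 = 6.923e+05 d.
q = Δh / Σ(b_i/K_i) = 3.96 / 6.923e+05 = 5.720e-06 m/day.
In each layer the seepage velocity is v_i = q/n_i, so the layer transit time is t_i = b_i·n_i / q:
  layer 1 (clay): t_1 = 1.71 × 0.03 / 5.720e-06 = 8969 d
  layer 2 (fractured sandstone): t_2 = 2.34 × 0.10 / 5.720e-06 = 40910 d
  layer 3 (karst limestone): t_3 = 2.55 × 0.06 / 5.720e-06 = 26749 d
Total t = Σ t_i = 76628 days = 209.8 years.

210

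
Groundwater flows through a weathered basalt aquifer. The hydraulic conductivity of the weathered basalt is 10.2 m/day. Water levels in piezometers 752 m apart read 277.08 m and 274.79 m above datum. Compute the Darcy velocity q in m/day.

Hydraulic gradient i = (277.08 − 274.79) / 752 = 2.29 / 752 = 0.003045.
Specific discharge q = K · i = 10.20 × 0.003045 = 0.03106 m/day.

0.0311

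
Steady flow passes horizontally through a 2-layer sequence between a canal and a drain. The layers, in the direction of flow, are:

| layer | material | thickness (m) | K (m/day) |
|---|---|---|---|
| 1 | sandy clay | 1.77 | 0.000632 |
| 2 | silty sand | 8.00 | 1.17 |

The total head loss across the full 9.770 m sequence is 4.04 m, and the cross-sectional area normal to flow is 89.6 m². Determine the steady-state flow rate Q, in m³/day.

Flow is perpendicular to layering, so the layers act in series and the equivalent K is the thickness-weighted harmonic mean.
Total thickness L = 1.77 + 8.00 = 9.770 m.
Σ(b_i/K_i) = 1.77/0.000632 + 8.00/1.17 = 2807 d.
K_eq = L / Σ(b_i/K_i) = 9.770 / 2807 = 0.003480 m/day.
Q = K_eq · A · (Δh/L) = 0.003480 × 89.6 × (4.04/9.770) = 0.1289 m³/day.

0.129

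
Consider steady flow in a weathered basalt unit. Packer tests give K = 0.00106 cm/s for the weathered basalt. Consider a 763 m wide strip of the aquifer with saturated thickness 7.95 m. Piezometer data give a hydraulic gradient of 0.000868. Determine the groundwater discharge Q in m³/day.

Convert K: 0.00106 cm/s × 864 = 0.9158 m/day.
Cross-sectional area A = 763 × 7.95 = 6066 m².
Hydraulic gradient i = 0.000868.
Darcy's law: Q = K · A · i = 0.9158 × 6066 × 0.0008680 = 4.822 m³/day.

4.82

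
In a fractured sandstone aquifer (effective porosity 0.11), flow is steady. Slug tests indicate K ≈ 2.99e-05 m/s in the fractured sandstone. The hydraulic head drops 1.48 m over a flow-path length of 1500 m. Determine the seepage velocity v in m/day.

0.0232

Convert K: 2.99e-05 m/s × 86400 = 2.583 m/day.
Hydraulic gradient i = Δh / L = 1.48 / 1500 = 0.0009867.
Darcy flux q = K · i = 2.583 × 0.0009867 = 0.002549 m/day.
Seepage velocity v = q / n_e = 0.002549 / 0.11 = 0.02317 m/day.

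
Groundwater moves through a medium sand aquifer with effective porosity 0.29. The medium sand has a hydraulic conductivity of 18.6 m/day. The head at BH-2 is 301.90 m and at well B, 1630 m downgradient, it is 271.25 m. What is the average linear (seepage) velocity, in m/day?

Hydraulic gradient i = (301.90 − 271.25) / 1630 = 30.65 / 1630 = 0.01880.
Darcy flux q = K · i = 18.60 × 0.01880 = 0.3497 m/day.
Seepage velocity v = q / n_e = 0.3497 / 0.29 = 1.206 m/day.

1.21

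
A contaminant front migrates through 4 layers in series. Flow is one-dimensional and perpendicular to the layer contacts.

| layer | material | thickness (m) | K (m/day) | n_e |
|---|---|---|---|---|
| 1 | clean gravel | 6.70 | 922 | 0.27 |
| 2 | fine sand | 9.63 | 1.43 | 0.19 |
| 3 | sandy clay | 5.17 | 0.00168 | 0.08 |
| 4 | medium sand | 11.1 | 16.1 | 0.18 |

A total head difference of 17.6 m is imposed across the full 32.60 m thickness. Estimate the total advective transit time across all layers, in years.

With flow normal to the layers, continuity requires the same specific discharge q through every layer.
Σ(b_i/K_i) = 6.70/922 + 9.63/1.43 + 5.17/0.00168 + 11.1/16.1 = 3085 d.
q = Δh / Σ(b_i/K_i) = 17.6 / 3085 = 0.005705 m/day.
In each layer the seepage velocity is v_i = q/n_i, so the layer transit time is t_i = b_i·n_i / q:
  layer 1 (clean gravel): t_1 = 6.70 × 0.27 / 0.005705 = 317.1 d
  layer 2 (fine sand): t_2 = 9.63 × 0.19 / 0.005705 = 320.7 d
  layer 3 (sandy clay): t_3 = 5.17 × 0.08 / 0.005705 = 72.49 d
  layer 4 (medium sand): t_4 = 11.1 × 0.18 / 0.005705 = 350.2 d
Total t = Σ t_i = 1060 days = 2.903 years.

2.90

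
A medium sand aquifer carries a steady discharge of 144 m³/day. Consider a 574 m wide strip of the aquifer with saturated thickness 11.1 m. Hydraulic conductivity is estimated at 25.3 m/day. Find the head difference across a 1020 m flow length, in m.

Cross-sectional area A = 574 × 11.1 = 6371 m².
From Q = K·A·i, i = Q / (K·A) = 144 / (25.30 × 6371) = 0.0008933.
Head loss Δh = i · L = 0.0008933 × 1020 = 0.9112 m.

0.911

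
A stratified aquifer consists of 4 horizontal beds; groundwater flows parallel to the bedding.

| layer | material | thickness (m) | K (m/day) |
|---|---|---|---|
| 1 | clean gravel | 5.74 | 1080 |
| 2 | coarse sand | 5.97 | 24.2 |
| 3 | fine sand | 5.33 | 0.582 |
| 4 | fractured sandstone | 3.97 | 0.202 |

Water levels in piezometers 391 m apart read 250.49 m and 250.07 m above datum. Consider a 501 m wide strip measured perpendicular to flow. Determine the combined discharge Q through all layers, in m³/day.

3420

Flow is parallel to layering, so each bed carries its own Darcy discharge and the transmissivities add.
Σ(K_i·b_i) = 1080×5.74 + 24.2×5.97 + 0.582×5.33 + 0.202×3.97 = 6348 m²/day.
Hydraulic gradient i = (250.49 − 250.07) / 391 = 0.42 / 391 = 0.001074.
Q = Σ(K_i·b_i) · W · i = 6348 × 501 × 0.001074 = 3416 m³/day.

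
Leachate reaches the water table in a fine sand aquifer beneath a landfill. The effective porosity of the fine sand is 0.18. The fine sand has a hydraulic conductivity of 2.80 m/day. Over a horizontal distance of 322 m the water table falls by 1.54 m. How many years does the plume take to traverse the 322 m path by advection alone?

Hydraulic gradient i = Δh / L = 1.54 / 322 = 0.004783.
Darcy flux q = K · i = 2.800 × 0.004783 = 0.01339 m/day.
Seepage velocity v = q / n_e = 0.01339 / 0.18 = 0.07440 m/day.
Travel time t = L / v = 322 / 0.07440 = 4328 days = 11.85 years.

11.8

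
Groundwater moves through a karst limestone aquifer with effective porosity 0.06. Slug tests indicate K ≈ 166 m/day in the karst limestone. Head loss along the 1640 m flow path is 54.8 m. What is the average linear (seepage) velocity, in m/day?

92.4

Hydraulic gradient i = Δh / L = 54.8 / 1640 = 0.03341.
Darcy flux q = K · i = 166.0 × 0.03341 = 5.547 m/day.
Seepage velocity v = q / n_e = 5.547 / 0.06 = 92.45 m/day.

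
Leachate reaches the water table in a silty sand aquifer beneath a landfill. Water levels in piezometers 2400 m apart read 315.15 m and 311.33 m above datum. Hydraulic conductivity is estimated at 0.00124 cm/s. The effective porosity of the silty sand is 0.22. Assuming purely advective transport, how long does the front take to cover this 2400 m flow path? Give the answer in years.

Convert K: 0.00124 cm/s × 864 = 1.071 m/day.
Hydraulic gradient i = (315.15 − 311.33) / 2400 = 3.82 / 2400 = 0.001592.
Darcy flux q = K · i = 1.071 × 0.001592 = 0.001705 m/day.
Seepage velocity v = q / n_e = 0.001705 / 0.22 = 0.007751 m/day.
Travel time t = L / v = 2400 / 0.007751 = 3.096e+05 days = 847.7 years.

848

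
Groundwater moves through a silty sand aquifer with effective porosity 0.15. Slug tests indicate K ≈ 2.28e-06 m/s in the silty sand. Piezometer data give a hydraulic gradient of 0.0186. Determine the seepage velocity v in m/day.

0.0244

Convert K: 2.28e-06 m/s × 86400 = 0.1970 m/day.
Hydraulic gradient i = 0.0186.
Darcy flux q = K · i = 0.1970 × 0.01860 = 0.003664 m/day.
Seepage velocity v = q / n_e = 0.003664 / 0.15 = 0.02443 m/day.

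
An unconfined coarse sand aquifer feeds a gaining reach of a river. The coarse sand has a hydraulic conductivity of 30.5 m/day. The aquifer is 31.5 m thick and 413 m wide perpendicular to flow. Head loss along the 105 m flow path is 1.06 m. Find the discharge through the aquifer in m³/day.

Cross-sectional area A = 413 × 31.5 = 13010 m².
Hydraulic gradient i = Δh / L = 1.06 / 105 = 0.01010.
Darcy's law: Q = K · A · i = 30.50 × 13010 × 0.01010 = 4006 m³/day.

4010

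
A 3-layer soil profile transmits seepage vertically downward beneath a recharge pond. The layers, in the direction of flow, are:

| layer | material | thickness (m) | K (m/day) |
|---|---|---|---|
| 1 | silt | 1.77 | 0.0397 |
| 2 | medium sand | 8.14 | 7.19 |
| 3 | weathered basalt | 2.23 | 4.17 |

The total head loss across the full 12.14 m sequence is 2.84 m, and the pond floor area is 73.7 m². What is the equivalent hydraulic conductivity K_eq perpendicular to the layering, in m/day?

Flow is perpendicular to layering, so the layers act in series and the equivalent K is the thickness-weighted harmonic mean.
Total thickness L = 1.77 + 8.14 + 2.23 = 12.14 m.
Σ(b_i/K_i) = 1.77/0.0397 + 8.14/7.19 + 2.23/4.17 = 46.25 d.
K_eq = L / Σ(b_i/K_i) = 12.14 / 46.25 = 0.2625 m/day.

0.262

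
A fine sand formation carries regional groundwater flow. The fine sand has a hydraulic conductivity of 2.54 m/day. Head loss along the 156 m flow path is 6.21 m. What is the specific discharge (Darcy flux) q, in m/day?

0.101

Hydraulic gradient i = Δh / L = 6.21 / 156 = 0.03981.
Specific discharge q = K · i = 2.540 × 0.03981 = 0.1011 m/day.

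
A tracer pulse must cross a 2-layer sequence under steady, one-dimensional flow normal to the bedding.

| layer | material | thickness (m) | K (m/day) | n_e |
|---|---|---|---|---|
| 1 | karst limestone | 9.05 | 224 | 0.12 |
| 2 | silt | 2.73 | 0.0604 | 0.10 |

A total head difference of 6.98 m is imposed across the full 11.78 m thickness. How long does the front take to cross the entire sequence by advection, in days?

With flow normal to the layers, continuity requires the same specific discharge q through every layer.
Σ(b_i/K_i) = 9.05/224 + 2.73/0.0604 = 45.24 d.
q = Δh / Σ(b_i/K_i) = 6.98 / 45.24 = 0.1543 m/day.
In each layer the seepage velocity is v_i = q/n_i, so the layer transit time is t_i = b_i·n_i / q:
  layer 1 (karst limestone): t_1 = 9.05 × 0.12 / 0.1543 = 7.039 d
  layer 2 (silt): t_2 = 2.73 × 0.10 / 0.1543 = 1.769 d
Total t = Σ t_i = 8.808 days.

8.81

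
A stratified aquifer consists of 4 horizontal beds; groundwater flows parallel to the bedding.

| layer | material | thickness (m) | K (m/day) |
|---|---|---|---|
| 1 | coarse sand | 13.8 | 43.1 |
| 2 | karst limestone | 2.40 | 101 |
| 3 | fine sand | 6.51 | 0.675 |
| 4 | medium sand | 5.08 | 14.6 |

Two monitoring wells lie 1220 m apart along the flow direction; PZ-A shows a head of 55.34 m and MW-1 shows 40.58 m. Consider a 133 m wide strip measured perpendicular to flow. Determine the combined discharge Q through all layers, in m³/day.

1470

Flow is parallel to layering, so each bed carries its own Darcy discharge and the transmissivities add.
Σ(K_i·b_i) = 43.1×13.8 + 101×2.40 + 0.675×6.51 + 14.6×5.08 = 915.7 m²/day.
Hydraulic gradient i = (55.34 − 40.58) / 1220 = 14.76 / 1220 = 0.01210.
Q = Σ(K_i·b_i) · W · i = 915.7 × 133 × 0.01210 = 1474 m³/day.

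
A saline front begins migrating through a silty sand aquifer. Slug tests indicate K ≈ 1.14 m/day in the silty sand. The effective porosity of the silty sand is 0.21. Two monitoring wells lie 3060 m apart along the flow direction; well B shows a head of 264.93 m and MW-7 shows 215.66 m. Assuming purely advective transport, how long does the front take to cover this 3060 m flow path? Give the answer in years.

Hydraulic gradient i = (264.93 − 215.66) / 3060 = 49.27 / 3060 = 0.01610.
Darcy flux q = K · i = 1.140 × 0.01610 = 0.01836 m/day.
Seepage velocity v = q / n_e = 0.01836 / 0.21 = 0.08741 m/day.
Travel time t = L / v = 3060 / 0.08741 = 35009 days = 95.85 years.

95.8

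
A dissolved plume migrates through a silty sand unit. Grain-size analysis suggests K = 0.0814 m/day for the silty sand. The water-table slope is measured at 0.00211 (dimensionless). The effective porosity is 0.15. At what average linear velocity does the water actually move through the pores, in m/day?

Hydraulic gradient i = 0.00211.
Darcy flux q = K · i = 0.08140 × 0.002110 = 0.0001718 m/day.
Seepage velocity v = q / n_e = 0.0001718 / 0.15 = 0.001145 m/day.

0.00115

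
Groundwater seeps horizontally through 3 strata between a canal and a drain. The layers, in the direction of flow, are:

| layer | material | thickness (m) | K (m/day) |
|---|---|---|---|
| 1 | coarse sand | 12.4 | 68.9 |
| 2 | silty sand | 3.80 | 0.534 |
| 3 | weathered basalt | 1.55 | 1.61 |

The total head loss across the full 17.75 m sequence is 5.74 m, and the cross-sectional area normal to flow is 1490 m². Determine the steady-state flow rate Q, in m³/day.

Flow is perpendicular to layering, so the layers act in series and the equivalent K is the thickness-weighted harmonic mean.
Total thickness L = 12.4 + 3.80 + 1.55 = 17.75 m.
Σ(b_i/K_i) = 12.4/68.9 + 3.80/0.534 + 1.55/1.61 = 8.259 d.
K_eq = L / Σ(b_i/K_i) = 17.75 / 8.259 = 2.149 m/day.
Q = K_eq · A · (Δh/L) = 2.149 × 1490 × (5.74/17.75) = 1036 m³/day.

1040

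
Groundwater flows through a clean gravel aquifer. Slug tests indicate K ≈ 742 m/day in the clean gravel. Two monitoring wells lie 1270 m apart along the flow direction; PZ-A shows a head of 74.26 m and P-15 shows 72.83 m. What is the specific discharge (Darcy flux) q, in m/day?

Hydraulic gradient i = (74.26 − 72.83) / 1270 = 1.43 / 1270 = 0.001126.
Specific discharge q = K · i = 742.0 × 0.001126 = 0.8355 m/day.

0.835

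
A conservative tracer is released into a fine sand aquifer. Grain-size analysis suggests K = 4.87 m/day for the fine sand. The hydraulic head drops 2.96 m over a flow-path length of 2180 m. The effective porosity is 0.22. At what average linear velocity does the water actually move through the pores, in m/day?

Hydraulic gradient i = Δh / L = 2.96 / 2180 = 0.001358.
Darcy flux q = K · i = 4.870 × 0.001358 = 0.006612 m/day.
Seepage velocity v = q / n_e = 0.006612 / 0.22 = 0.03006 m/day.

0.0301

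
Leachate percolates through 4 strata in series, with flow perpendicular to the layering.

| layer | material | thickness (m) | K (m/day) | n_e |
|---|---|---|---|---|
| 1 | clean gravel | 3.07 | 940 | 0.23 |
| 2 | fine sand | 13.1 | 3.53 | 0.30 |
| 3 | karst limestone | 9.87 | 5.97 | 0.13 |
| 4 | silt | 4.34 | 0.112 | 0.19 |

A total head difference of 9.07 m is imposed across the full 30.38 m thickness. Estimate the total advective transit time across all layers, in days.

With flow normal to the layers, continuity requires the same specific discharge q through every layer.
Σ(b_i/K_i) = 3.07/940 + 13.1/3.53 + 9.87/5.97 + 4.34/0.112 = 44.12 d.
q = Δh / Σ(b_i/K_i) = 9.07 / 44.12 = 0.2056 m/day.
In each layer the seepage velocity is v_i = q/n_i, so the layer transit time is t_i = b_i·n_i / q:
  layer 1 (clean gravel): t_1 = 3.07 × 0.23 / 0.2056 = 3.435 d
  layer 2 (fine sand): t_2 = 13.1 × 0.30 / 0.2056 = 19.12 d
  layer 3 (karst limestone): t_3 = 9.87 × 0.13 / 0.2056 = 6.241 d
  layer 4 (silt): t_4 = 4.34 × 0.19 / 0.2056 = 4.011 d
Total t = Σ t_i = 32.80 days.

32.8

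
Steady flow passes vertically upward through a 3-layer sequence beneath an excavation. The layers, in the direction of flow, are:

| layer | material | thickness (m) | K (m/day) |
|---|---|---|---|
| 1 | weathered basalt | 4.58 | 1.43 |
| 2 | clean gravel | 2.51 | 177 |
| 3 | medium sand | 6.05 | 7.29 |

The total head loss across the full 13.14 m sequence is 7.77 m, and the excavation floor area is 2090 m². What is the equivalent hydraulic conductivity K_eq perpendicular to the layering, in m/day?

Flow is perpendicular to layering, so the layers act in series and the equivalent K is the thickness-weighted harmonic mean.
Total thickness L = 4.58 + 2.51 + 6.05 = 13.14 m.
Σ(b_i/K_i) = 4.58/1.43 + 2.51/177 + 6.05/7.29 = 4.047 d.
K_eq = L / Σ(b_i/K_i) = 13.14 / 4.047 = 3.247 m/day.

3.25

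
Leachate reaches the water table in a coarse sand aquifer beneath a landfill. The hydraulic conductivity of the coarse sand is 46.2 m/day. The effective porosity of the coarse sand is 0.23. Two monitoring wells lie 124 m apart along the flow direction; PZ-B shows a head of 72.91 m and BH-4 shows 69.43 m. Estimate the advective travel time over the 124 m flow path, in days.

22.0

Hydraulic gradient i = (72.91 − 69.43) / 124 = 3.48 / 124 = 0.02806.
Darcy flux q = K · i = 46.20 × 0.02806 = 1.297 m/day.
Seepage velocity v = q / n_e = 1.297 / 0.23 = 5.637 m/day.
Travel time t = L / v = 124 / 5.637 = 22.00 days.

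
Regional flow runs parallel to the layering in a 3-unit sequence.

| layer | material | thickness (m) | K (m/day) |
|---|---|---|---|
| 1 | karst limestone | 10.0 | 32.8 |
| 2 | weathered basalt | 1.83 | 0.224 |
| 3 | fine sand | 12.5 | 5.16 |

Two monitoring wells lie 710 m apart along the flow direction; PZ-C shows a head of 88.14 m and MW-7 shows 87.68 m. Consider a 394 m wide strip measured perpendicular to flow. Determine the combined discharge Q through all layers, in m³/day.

100

Flow is parallel to layering, so each bed carries its own Darcy discharge and the transmissivities add.
Σ(K_i·b_i) = 32.8×10.0 + 0.224×1.83 + 5.16×12.5 = 392.9 m²/day.
Hydraulic gradient i = (88.14 − 87.68) / 710 = 0.46 / 710 = 0.0006479.
Q = Σ(K_i·b_i) · W · i = 392.9 × 394 × 0.0006479 = 100.3 m³/day.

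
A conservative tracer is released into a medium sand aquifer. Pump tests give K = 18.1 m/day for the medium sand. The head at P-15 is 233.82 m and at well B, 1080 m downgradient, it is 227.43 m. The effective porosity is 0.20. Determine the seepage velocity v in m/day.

Hydraulic gradient i = (233.82 − 227.43) / 1080 = 6.39 / 1080 = 0.005917.
Darcy flux q = K · i = 18.10 × 0.005917 = 0.1071 m/day.
Seepage velocity v = q / n_e = 0.1071 / 0.20 = 0.5355 m/day.

0.535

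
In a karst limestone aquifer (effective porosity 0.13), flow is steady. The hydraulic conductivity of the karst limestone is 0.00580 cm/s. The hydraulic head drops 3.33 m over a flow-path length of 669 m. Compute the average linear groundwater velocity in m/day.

Convert K: 0.00580 cm/s × 864 = 5.011 m/day.
Hydraulic gradient i = Δh / L = 3.33 / 669 = 0.004978.
Darcy flux q = K · i = 5.011 × 0.004978 = 0.02494 m/day.
Seepage velocity v = q / n_e = 0.02494 / 0.13 = 0.1919 m/day.

0.192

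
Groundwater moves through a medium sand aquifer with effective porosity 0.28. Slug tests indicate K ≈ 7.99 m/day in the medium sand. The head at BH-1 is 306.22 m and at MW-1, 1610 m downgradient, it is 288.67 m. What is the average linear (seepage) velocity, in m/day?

Hydraulic gradient i = (306.22 − 288.67) / 1610 = 17.55 / 1610 = 0.01090.
Darcy flux q = K · i = 7.990 × 0.01090 = 0.08710 m/day.
Seepage velocity v = q / n_e = 0.08710 / 0.28 = 0.3111 m/day.

0.311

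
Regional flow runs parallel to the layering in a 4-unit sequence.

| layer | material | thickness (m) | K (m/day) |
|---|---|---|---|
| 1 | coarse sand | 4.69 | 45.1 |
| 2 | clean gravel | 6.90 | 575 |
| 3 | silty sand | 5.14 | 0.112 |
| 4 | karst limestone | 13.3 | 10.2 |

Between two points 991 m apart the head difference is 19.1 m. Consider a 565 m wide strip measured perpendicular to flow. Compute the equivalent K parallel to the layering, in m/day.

144

Flow is parallel to layering, so each bed carries its own Darcy discharge and the transmissivities add.
Σ(K_i·b_i) = 45.1×4.69 + 575×6.90 + 0.112×5.14 + 10.2×13.3 = 4315 m²/day.
Total thickness b = 30.03 m, so K_eq = Σ(K_i·b_i)/b = 143.7 m/day.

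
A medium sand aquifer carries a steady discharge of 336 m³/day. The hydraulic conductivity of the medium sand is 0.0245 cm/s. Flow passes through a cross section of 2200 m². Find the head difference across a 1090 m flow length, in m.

Convert K: 0.0245 cm/s × 864 = 21.17 m/day.
From Q = K·A·i, i = Q / (K·A) = 336 / (21.17 × 2200) = 0.007215.
Head loss Δh = i · L = 0.007215 × 1090 = 7.864 m.

7.86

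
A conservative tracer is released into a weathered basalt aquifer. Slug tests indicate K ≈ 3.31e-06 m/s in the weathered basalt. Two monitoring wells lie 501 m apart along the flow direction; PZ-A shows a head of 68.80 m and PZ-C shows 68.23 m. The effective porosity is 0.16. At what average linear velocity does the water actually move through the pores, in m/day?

0.00203

Convert K: 3.31e-06 m/s × 86400 = 0.2860 m/day.
Hydraulic gradient i = (68.80 − 68.23) / 501 = 0.57 / 501 = 0.001138.
Darcy flux q = K · i = 0.2860 × 0.001138 = 0.0003254 m/day.
Seepage velocity v = q / n_e = 0.0003254 / 0.16 = 0.002034 m/day.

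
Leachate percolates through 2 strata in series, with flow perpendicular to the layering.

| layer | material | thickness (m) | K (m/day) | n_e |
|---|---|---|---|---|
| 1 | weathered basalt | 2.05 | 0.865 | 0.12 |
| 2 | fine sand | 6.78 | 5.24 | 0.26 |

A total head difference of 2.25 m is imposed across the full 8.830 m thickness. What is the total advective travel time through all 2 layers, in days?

With flow normal to the layers, continuity requires the same specific discharge q through every layer.
Σ(b_i/K_i) = 2.05/0.865 + 6.78/5.24 = 3.664 d.
q = Δh / Σ(b_i/K_i) = 2.25 / 3.664 = 0.6141 m/day.
In each layer the seepage velocity is v_i = q/n_i, so the layer transit time is t_i = b_i·n_i / q:
  layer 1 (weathered basalt): t_1 = 2.05 × 0.12 / 0.6141 = 0.4006 d
  layer 2 (fine sand): t_2 = 6.78 × 0.26 / 0.6141 = 2.870 d
Total t = Σ t_i = 3.271 days.

3.27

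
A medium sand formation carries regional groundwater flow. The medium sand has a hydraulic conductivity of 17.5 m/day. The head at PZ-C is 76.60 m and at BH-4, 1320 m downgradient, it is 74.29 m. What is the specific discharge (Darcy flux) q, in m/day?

Hydraulic gradient i = (76.60 − 74.29) / 1320 = 2.31 / 1320 = 0.001750.
Specific discharge q = K · i = 17.50 × 0.001750 = 0.03062 m/day.

0.0306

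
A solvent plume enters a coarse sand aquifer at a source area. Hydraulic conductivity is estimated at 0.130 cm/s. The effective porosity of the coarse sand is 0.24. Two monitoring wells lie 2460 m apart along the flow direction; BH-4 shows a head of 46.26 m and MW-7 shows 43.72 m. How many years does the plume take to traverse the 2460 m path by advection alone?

Convert K: 0.130 cm/s × 864 = 112.3 m/day.
Hydraulic gradient i = (46.26 − 43.72) / 2460 = 2.54 / 2460 = 0.001033.
Darcy flux q = K · i = 112.3 × 0.001033 = 0.1160 m/day.
Seepage velocity v = q / n_e = 0.1160 / 0.24 = 0.4832 m/day.
Travel time t = L / v = 2460 / 0.4832 = 5091 days = 13.94 years.

13.9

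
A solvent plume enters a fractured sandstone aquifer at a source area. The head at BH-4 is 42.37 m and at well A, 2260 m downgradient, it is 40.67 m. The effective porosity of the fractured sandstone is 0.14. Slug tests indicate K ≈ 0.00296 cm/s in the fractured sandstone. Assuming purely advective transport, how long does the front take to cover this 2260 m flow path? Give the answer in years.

Convert K: 0.00296 cm/s × 864 = 2.557 m/day.
Hydraulic gradient i = (42.37 − 40.67) / 2260 = 1.7 / 2260 = 0.0007522.
Darcy flux q = K · i = 2.557 × 0.0007522 = 0.001924 m/day.
Seepage velocity v = q / n_e = 0.001924 / 0.14 = 0.01374 m/day.
Travel time t = L / v = 2260 / 0.01374 = 1.645e+05 days = 450.3 years.

450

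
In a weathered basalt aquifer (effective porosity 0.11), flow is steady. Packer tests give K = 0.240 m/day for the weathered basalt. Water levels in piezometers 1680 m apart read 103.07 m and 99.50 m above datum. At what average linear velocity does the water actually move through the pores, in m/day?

Hydraulic gradient i = (103.07 − 99.50) / 1680 = 3.57 / 1680 = 0.002125.
Darcy flux q = K · i = 0.2400 × 0.002125 = 0.0005100 m/day.
Seepage velocity v = q / n_e = 0.0005100 / 0.11 = 0.004636 m/day.

0.00464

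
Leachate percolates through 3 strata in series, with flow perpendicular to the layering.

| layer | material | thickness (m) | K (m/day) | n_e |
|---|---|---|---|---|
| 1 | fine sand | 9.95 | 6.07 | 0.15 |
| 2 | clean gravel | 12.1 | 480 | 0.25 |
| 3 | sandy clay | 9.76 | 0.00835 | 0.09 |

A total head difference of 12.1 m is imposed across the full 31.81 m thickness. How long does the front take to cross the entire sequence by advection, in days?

With flow normal to the layers, continuity requires the same specific discharge q through every layer.
Σ(b_i/K_i) = 9.95/6.07 + 12.1/480 + 9.76/0.00835 = 1171 d.
q = Δh / Σ(b_i/K_i) = 12.1 / 1171 = 0.01034 m/day.
In each layer the seepage velocity is v_i = q/n_i, so the layer transit time is t_i = b_i·n_i / q:
  layer 1 (fine sand): t_1 = 9.95 × 0.15 / 0.01034 = 144.4 d
  layer 2 (clean gravel): t_2 = 12.1 × 0.25 / 0.01034 = 292.6 d
  layer 3 (sandy clay): t_3 = 9.76 × 0.09 / 0.01034 = 84.97 d
Total t = Σ t_i = 522.0 days.

522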